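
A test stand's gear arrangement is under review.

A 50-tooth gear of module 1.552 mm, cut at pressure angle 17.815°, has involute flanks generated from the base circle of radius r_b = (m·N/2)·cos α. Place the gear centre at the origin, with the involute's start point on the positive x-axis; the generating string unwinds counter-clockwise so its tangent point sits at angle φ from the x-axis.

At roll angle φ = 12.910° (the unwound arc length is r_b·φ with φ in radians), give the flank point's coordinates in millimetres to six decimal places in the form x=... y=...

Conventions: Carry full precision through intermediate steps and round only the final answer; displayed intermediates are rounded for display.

topology: single-mesh involute geometry — m = 1.552, N = 50
pitch radius r_p = m·N/2 = 1.552·50/2 = 38.800000
base radius r_b = r_p·cos α = 38.800000·cos 17.815° = 36.939514
roll angle φ = 12.910° = 0.22532201 rad
x = r_b·(cos φ + φ·sin φ) = 37.865355
y = r_b·(sin φ − φ·cos φ) = 0.140144

x=37.865355 y=0.140144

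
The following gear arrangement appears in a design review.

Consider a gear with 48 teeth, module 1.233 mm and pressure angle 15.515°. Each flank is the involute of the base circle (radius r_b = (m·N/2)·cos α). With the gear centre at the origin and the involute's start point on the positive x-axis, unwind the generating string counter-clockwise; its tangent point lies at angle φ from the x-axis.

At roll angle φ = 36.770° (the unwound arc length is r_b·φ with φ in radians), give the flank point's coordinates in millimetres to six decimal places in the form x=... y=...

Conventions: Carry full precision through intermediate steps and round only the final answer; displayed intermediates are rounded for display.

single-mesh involute tooth geometry (48T wheel at module 1.233)
pitch radius r_p = m·N/2 = 1.233·48/2 = 29.592000
base radius r_b = r_p·cos α = 29.592000·cos 15.515° = 28.513681
roll angle φ = 36.770° = 0.64175757 rad
x = r_b·(cos φ + φ·sin φ) = 33.794521
y = r_b·(sin φ − φ·cos φ) = 2.410194

x=33.794521 y=2.410194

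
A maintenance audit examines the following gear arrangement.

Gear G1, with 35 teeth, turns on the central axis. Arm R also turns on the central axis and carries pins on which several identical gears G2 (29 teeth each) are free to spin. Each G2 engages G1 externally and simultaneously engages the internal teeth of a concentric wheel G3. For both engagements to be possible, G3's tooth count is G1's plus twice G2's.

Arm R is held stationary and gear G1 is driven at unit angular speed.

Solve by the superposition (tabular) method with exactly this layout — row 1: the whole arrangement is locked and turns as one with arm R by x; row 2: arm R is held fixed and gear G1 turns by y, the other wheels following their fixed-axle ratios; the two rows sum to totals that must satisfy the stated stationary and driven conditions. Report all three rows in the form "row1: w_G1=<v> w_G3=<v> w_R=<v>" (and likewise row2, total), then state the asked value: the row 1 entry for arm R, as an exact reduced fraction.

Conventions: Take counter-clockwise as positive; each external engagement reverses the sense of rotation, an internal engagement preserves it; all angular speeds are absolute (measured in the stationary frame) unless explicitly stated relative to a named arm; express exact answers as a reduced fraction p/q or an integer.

planetary set (35T centre, 29T on arm, 93T internal) — Willis relation
row 1 — lock + rotate with arm: ω_sun = ω_ring = ω_arm = x
row 2 (arm held, sun turns y): ω_ring = −(35/93)·y, ω_arm = 0
boundary: total ω_arm = x = 0 and total ω_sun = x + y = 1  ⇒  y = 1, x = 0
row 2 ring = −(35/93)·1 = -35/93
totals (row 1 + row 2): sun 0 + 1 = 1, ring 0 + (-35/93) = -35/93, arm 0 + 0 = 0
asked cell (row1, arm) = 0

row1: w_G1=0 w_G3=0 w_R=0
row2: w_G1=1 w_G3=-35/93 w_R=0
total: w_G1=1 w_G3=-35/93 w_R=0
asked value: 0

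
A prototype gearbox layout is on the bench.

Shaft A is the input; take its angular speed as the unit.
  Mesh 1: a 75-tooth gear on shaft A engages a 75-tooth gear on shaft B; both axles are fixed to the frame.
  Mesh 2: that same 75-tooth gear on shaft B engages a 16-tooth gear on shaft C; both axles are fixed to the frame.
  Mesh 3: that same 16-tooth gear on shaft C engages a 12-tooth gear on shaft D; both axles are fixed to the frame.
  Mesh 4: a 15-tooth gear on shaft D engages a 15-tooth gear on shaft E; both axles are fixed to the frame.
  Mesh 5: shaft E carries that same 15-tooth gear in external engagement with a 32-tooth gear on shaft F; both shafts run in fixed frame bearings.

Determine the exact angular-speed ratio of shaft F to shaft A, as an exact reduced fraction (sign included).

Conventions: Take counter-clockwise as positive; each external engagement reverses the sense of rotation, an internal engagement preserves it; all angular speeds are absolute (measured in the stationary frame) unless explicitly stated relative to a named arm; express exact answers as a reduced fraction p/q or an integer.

class = fixed-axis compound train [5 meshes; 5 ratios multiply, 5 sense flips]
mesh 1 [75T→75T]: running ratio 1, sense −
mesh 2 [75T→16T]: running ratio 75/16, sense +
mesh 3 [16T→12T]: running ratio 25/4, sense −
mesh 4 [15T→15T]: running ratio 25/4, sense +
mesh 5 [15T→32T]: running ratio 375/128, sense −
ω_out/ω_in = -375/128

-375/128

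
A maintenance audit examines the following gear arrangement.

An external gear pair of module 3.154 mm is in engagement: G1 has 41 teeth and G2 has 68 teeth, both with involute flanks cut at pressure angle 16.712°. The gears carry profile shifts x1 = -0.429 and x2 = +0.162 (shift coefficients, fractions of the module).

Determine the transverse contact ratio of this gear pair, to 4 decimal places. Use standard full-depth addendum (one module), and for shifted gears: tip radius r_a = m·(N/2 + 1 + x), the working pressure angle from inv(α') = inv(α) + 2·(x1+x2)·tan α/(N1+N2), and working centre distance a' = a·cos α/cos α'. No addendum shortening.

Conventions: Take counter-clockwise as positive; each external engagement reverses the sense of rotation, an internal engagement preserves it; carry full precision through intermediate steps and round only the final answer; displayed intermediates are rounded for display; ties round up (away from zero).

2.0689

topology: single-mesh involute geometry — m = 3.154, 41T/68T pair
base radii: r_b1 = 61.926036, r_b2 = 102.706597
tip radii: r_a1 = 66.457934, r_a2 = 110.900948
inv(α') = inv(16.712°) + 2·(-0.429+0.162)·tan α/(41+68) = 0.00709234  ⇒  α' = 15.71573°
a' = a·cos α / cos α' = 171.8930·cos 16.712°/cos 15.71573° = 171.026027
action lengths: √(r_a1²−r_b1²) = 24.121008, √(r_a2²−r_b2²) = 41.837486
base pitch p_b = π·m·cos α = 9.490067
CR = (24.121008 + 41.837486 − 171.026027·sin 15.71573°)/9.490067 = 2.068855
contact ratio ≈ 2.0689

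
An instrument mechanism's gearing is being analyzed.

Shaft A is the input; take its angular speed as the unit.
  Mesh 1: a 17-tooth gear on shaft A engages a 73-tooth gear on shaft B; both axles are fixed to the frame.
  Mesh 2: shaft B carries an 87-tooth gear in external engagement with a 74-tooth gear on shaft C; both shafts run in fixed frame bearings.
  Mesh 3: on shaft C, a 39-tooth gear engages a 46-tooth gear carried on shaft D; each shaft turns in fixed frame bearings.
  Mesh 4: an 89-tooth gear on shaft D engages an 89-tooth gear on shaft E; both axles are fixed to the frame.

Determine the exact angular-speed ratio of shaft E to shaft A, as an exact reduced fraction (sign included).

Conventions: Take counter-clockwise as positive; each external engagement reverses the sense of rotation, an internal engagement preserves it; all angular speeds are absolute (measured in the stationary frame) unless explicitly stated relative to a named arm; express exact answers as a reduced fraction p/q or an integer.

class = fixed-axis compound train [4 meshes; 4 ratios multiply, 4 sense flips]
mesh 1 [17T→73T]: running ratio 17/73, sense −
mesh 2 [87T→74T]: running ratio 1479/5402, sense +
mesh 3 [39T→46T]: running ratio 57681/248492, sense −
mesh 4 [89T→89T]: running ratio 57681/248492, sense +
ω_out/ω_in = 57681/248492

57681/248492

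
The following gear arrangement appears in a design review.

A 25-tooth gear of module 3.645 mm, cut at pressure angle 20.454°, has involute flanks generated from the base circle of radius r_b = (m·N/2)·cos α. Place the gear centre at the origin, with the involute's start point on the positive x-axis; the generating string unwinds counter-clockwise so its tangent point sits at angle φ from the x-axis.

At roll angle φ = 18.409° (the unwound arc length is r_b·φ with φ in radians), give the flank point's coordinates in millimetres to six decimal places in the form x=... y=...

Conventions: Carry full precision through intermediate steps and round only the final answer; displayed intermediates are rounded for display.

topology: single-mesh involute geometry — m = 3.645, N = 25
pitch radius r_p = m·N/2 = 3.645·25/2 = 45.562500
base radius r_b = r_p·cos α = 45.562500·cos 20.454° = 42.689923
roll angle φ = 18.409° = 0.32129766 rad
x = r_b·(cos φ + φ·sin φ) = 44.836868
y = r_b·(sin φ − φ·cos φ) = 0.467129

x=44.836868 y=0.467129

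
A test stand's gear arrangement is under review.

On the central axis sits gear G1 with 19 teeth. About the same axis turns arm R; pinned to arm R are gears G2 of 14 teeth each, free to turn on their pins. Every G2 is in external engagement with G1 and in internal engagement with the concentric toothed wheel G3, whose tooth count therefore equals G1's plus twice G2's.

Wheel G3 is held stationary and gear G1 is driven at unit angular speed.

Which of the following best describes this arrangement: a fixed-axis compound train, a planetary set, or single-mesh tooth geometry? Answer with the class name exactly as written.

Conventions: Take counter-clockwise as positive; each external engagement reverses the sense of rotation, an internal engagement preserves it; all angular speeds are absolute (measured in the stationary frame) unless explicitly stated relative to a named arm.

recognized (axles ride arm R): planetary set, 19/14/47 teeth
classification: planetary set

planetary set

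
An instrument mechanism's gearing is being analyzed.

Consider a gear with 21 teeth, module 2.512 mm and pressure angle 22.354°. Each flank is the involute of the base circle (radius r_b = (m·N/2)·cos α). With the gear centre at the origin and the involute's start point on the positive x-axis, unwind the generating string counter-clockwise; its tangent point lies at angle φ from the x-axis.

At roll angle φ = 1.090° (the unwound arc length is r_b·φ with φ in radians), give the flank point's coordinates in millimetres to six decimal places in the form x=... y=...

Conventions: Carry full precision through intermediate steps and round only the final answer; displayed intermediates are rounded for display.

recognized (one wheel, involute flank): single-mesh tooth geometry, m = 2.512, N = 21
pitch radius r_p = m·N/2 = 2.512·21/2 = 26.376000
base radius r_b = r_p·cos α = 26.376000·cos 22.354° = 24.393888
roll angle φ = 1.090° = 0.01902409 rad
x = r_b·(cos φ + φ·sin φ) = 24.398302
y = r_b·(sin φ − φ·cos φ) = 0.000056

x=24.398302 y=0.000056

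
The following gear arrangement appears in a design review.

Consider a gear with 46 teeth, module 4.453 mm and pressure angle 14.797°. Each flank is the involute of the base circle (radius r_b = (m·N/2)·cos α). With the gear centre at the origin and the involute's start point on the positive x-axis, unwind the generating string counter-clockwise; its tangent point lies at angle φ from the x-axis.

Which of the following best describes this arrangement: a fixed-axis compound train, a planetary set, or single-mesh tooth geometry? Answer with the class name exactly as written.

single-mesh tooth geometry

class = single-mesh tooth geometry [base-circle involute, m = 4.453, 46T]
classification: single-mesh tooth geometry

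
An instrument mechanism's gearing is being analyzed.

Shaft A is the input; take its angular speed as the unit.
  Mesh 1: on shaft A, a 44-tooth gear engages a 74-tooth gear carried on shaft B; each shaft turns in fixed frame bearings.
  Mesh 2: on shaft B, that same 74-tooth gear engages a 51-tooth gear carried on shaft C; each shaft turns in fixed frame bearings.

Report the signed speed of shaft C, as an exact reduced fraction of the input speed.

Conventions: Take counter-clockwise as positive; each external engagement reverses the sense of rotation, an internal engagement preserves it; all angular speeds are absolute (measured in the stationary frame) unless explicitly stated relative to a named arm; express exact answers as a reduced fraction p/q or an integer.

44/51

2-mesh fixed-axis compound train (all bearings frame-fixed)
mesh 1 [44T→74T]: |ω|/ω_in = 1×44/74 = 22/37, sense flips to −
mesh 2 [74T→51T]: |ω|/ω_in = (22/37)×74/51 = 44/51, sense flips to +
signed output speed (× input speed) = 44/51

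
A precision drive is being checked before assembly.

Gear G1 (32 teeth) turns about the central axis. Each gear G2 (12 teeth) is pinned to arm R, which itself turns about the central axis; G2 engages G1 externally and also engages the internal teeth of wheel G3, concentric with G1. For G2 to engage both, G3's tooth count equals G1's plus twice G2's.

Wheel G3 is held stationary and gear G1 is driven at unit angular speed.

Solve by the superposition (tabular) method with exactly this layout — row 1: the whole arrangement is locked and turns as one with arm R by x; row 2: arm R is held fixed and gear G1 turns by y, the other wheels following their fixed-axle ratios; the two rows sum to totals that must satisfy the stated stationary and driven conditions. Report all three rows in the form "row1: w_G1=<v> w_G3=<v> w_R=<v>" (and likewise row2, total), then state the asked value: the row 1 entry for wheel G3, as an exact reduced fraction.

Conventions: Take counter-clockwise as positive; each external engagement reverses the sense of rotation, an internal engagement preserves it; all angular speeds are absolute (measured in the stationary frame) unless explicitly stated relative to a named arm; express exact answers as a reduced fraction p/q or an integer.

row1: w_G1=4/11 w_G3=4/11 w_R=4/11
row2: w_G1=7/11 w_G3=-4/11 w_R=0
total: w_G1=1 w_G3=0 w_R=4/11
asked value: 4/11

planetary set (32T centre, 12T on arm, 56T internal) — Willis relation
superposition row 1 [locked train]: every member turns x
superposition row 2 [arm held]: sun y, ring −(32/56)·y, arm 0
boundary: total ω_ring = x − (32/56)·y = 0 and total ω_sun = x + y = 1  ⇒  y = 7/11, x = 4/11
row 2 ring = −(32/56)·7/11 = -4/11
totals (row 1 + row 2): sun 4/11 + 7/11 = 1, ring 4/11 + (-4/11) = 0, arm 4/11 + 0 = 4/11
asked cell (row1, ring) = 4/11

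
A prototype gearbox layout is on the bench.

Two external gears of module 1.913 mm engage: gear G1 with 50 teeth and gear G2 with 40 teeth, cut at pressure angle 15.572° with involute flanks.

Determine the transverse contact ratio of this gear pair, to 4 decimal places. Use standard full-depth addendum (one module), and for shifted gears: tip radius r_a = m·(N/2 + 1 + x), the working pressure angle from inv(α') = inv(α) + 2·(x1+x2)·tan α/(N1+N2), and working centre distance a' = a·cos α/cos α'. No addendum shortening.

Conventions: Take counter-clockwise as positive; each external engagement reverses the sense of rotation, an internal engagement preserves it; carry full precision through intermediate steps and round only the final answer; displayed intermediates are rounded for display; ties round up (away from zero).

2.0078

single-mesh involute tooth geometry (50T engaging 40T at module 1.913)
base radii: r_b1 = 46.069529, r_b2 = 36.855623
tip radii: r_a1 = 49.738000, r_a2 = 40.173000
no profile shift: α' = α, a' = a
action lengths: √(r_a1²−r_b1²) = 18.747456, √(r_a2²−r_b2²) = 15.985398
base pitch p_b = π·m·cos α = 5.789268
CR = (18.747456 + 15.985398 − 86.085000·sin 15.57200°)/5.789268 = 2.007752
contact ratio ≈ 2.0078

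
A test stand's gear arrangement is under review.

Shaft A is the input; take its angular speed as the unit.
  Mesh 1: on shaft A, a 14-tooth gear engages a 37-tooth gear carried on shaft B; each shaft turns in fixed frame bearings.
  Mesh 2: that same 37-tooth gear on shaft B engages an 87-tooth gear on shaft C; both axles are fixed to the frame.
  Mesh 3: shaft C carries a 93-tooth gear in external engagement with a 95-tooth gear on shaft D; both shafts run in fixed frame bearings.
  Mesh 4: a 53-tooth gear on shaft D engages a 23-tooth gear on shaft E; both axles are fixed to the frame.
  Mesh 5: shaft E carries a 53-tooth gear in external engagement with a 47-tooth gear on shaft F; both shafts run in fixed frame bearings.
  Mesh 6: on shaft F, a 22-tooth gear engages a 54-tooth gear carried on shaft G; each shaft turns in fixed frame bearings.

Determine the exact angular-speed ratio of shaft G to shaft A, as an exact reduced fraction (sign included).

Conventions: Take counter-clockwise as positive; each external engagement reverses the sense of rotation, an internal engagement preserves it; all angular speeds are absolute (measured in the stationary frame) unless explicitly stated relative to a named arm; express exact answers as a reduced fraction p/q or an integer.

class = fixed-axis compound train [6 meshes; 6 ratios multiply, 6 sense flips]
mesh 1 [14T→37T]: running ratio 14/37, sense −
mesh 2 [37T→87T]: running ratio 14/87, sense +
mesh 3 [93T→95T]: running ratio 434/2755, sense −
mesh 4 [53T→23T]: running ratio 23002/63365, sense +
mesh 5 [53T→47T]: running ratio 1219106/2978155, sense −
mesh 6 [22T→54T]: running ratio 13410166/80410185, sense +
ω_out/ω_in = 13410166/80410185

13410166/80410185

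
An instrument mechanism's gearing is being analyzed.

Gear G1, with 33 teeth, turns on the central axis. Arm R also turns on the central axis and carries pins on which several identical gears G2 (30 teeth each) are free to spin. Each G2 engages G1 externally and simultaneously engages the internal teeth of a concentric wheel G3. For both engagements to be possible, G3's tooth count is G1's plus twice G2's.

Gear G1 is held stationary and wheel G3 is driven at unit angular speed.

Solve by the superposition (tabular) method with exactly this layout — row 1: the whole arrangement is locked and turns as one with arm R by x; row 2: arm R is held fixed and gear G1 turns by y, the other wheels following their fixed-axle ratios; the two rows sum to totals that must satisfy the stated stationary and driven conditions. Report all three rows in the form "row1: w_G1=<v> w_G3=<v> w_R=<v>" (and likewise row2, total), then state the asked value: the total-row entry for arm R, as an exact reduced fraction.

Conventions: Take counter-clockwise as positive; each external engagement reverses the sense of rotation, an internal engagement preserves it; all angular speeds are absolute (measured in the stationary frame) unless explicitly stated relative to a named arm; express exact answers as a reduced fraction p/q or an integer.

row1: w_G1=31/42 w_G3=31/42 w_R=31/42
row2: w_G1=-31/42 w_G3=11/42 w_R=0
total: w_G1=0 w_G3=1 w_R=31/42
asked value: 31/42

recognized (axles ride arm R): planetary set, 33/30/93 teeth
row 1 — lock + rotate with arm: ω_sun = ω_ring = ω_arm = x
row 2 (arm held, sun turns y): ω_ring = −(33/93)·y, ω_arm = 0
boundary: total ω_sun = x + y = 0 and total ω_ring = x − (33/93)·y = 1  ⇒  y = -31/42, x = 31/42
row 2 ring = −(33/93)·(-31/42) = 11/42
totals (row 1 + row 2): sun 31/42 + (-31/42) = 0, ring 31/42 + 11/42 = 1, arm 31/42 + 0 = 31/42
asked cell (total, arm) = 31/42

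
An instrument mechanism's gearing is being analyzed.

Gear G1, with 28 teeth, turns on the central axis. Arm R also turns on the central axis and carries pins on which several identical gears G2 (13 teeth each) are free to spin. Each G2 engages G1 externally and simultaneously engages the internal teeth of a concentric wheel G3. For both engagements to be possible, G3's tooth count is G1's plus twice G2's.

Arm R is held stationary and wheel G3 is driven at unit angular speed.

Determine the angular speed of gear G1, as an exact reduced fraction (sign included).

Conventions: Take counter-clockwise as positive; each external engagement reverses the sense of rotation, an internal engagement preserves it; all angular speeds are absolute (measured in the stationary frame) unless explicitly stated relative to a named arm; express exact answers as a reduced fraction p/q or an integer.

-27/14

recognized (axles ride arm R): planetary set, 28/13/54 teeth
ring teeth: 28 + 2·13 = 54
28(ω_sun−ω_arm) = −54(ω_ring−ω_arm),  ω_arm = 0, ω_ring = 1
ω_sun = 0 − (54/28)(1−0) = -27/14
exact speed ratio = -27/14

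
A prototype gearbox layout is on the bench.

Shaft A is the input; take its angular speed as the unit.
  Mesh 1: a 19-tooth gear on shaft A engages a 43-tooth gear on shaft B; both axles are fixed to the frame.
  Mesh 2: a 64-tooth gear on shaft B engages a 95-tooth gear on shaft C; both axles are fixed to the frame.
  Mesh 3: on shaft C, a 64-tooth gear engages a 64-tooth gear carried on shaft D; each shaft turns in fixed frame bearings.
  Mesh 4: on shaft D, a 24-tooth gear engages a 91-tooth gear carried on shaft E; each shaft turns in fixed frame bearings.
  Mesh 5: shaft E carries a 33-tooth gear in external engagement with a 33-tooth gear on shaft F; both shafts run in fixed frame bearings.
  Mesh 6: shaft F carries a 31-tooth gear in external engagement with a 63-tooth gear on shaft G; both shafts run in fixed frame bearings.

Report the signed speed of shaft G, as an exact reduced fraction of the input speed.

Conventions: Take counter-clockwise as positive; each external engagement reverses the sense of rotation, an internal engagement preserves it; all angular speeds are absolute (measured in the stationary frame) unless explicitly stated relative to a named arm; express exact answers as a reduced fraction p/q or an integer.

15872/410865

6-mesh fixed-axis compound train (all bearings frame-fixed)
mesh 1 [19T→43T]: |ω|/ω_in = 1×19/43 = 19/43, sense flips to −
mesh 2 [64T→95T]: |ω|/ω_in = (19/43)×64/95 = 64/215, sense flips to +
mesh 3 [64T→64T]: |ω|/ω_in = (64/215)×64/64 = 64/215, sense flips to −
mesh 4 [24T→91T]: |ω|/ω_in = (64/215)×24/91 = 1536/19565, sense flips to +
mesh 5 [33T→33T]: |ω|/ω_in = (1536/19565)×33/33 = 1536/19565, sense flips to −
mesh 6 [31T→63T]: |ω|/ω_in = (1536/19565)×31/63 = 15872/410865, sense flips to +
signed output speed (× input speed) = 15872/410865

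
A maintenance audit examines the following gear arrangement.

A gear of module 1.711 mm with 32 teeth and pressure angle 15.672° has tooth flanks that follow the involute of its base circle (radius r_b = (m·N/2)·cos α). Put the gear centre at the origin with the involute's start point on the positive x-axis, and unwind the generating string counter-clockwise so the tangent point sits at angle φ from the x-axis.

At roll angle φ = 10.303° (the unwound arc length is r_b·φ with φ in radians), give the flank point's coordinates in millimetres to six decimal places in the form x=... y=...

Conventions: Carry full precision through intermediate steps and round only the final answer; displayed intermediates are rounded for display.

recognized (one wheel, involute flank): single-mesh tooth geometry, m = 1.711, N = 32
pitch radius r_p = m·N/2 = 1.711·32/2 = 27.376000
base radius r_b = r_p·cos α = 27.376000·cos 15.672° = 26.358266
roll angle φ = 10.303° = 0.17982127 rad
x = r_b·(cos φ + φ·sin φ) = 26.780984
y = r_b·(sin φ − φ·cos φ) = 0.050923

x=26.780984 y=0.050923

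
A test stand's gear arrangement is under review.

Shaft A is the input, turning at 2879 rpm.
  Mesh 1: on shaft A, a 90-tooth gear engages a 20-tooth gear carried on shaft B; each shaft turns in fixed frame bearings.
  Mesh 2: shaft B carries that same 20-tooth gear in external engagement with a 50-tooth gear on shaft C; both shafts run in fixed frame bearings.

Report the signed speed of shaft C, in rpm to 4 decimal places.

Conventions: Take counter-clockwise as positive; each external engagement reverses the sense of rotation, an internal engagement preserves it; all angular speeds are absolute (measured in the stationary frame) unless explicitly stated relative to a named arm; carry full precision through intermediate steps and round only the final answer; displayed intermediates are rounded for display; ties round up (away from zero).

+5182.2000 rpm

class = fixed-axis compound train [2 meshes; 2 ratios multiply, 2 sense flips]
mesh 1 [90T→20T]: ω = 2879.0000×90/20 = 12955.5000 rpm, sense flips to −
mesh 2 [20T→50T]: ω = 12955.5000×20/50 = 5182.2000 rpm, sense flips to +
signed output speed = +5182.2000 rpm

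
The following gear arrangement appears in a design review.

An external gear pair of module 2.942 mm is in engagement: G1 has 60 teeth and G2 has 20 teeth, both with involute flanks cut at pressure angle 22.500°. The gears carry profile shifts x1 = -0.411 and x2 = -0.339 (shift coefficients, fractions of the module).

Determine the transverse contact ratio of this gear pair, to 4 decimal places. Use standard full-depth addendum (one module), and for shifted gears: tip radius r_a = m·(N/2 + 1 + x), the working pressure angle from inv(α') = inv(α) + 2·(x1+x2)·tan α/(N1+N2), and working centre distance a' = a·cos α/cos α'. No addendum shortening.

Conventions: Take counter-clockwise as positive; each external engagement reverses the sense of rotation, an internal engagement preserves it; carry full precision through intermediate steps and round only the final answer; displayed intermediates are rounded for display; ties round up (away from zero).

1.7866

recognized (one external pair, fixed centres): single-mesh tooth geometry, m = 2.942, N1 = 60, N2 = 20
base radii: r_b1 = 81.541608, r_b2 = 27.180536
tip radii: r_a1 = 89.992838, r_a2 = 31.364662
inv(α') = inv(22.500°) + 2·(-0.411-0.339)·tan α/(60+20) = 0.01374798  ⇒  α' = 19.48565°
a' = a·cos α / cos α' = 117.6800·cos 22.500°/cos 19.48565° = 115.327516
action lengths: √(r_a1²−r_b1²) = 38.074626, √(r_a2²−r_b2²) = 15.651214
base pitch p_b = π·m·cos α = 8.539017
CR = (38.074626 + 15.651214 − 115.327516·sin 19.48565°)/8.539017 = 1.786618
contact ratio ≈ 1.7866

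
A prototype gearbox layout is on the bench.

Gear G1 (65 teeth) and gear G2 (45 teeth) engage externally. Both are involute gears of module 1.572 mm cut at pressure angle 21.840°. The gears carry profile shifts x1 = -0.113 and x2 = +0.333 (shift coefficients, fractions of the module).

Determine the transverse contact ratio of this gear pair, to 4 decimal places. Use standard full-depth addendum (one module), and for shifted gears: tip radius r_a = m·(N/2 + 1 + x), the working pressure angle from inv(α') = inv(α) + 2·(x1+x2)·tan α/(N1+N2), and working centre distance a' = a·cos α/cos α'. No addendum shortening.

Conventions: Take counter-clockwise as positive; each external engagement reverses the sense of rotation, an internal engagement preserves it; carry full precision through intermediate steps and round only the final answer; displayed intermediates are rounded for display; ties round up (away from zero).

single-mesh involute tooth geometry (65T engaging 45T at module 1.572)
base radii: r_b1 = 47.423084, r_b2 = 32.831366
tip radii: r_a1 = 52.484364, r_a2 = 37.465476
inv(α') = inv(21.840°) + 2·(-0.113+0.333)·tan α/(65+45) = 0.02120472  ⇒  α' = 22.39603°
a' = a·cos α / cos α' = 86.4600·cos 21.840°/cos 22.39603° = 86.801687
action lengths: √(r_a1²−r_b1²) = 22.486876, √(r_a2²−r_b2²) = 18.048915
base pitch p_b = π·m·cos α = 4.584123
CR = (22.486876 + 18.048915 − 86.801687·sin 22.39603°)/4.584123 = 1.628186
contact ratio ≈ 1.6282

1.6282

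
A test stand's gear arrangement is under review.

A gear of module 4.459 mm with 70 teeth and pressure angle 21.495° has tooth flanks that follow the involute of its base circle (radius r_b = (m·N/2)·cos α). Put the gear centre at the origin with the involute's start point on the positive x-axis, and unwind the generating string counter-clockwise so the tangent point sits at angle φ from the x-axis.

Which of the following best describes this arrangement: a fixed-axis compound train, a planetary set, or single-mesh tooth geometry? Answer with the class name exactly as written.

single-mesh tooth geometry

class = single-mesh tooth geometry [base-circle involute, m = 4.459, 70T]
classification: single-mesh tooth geometry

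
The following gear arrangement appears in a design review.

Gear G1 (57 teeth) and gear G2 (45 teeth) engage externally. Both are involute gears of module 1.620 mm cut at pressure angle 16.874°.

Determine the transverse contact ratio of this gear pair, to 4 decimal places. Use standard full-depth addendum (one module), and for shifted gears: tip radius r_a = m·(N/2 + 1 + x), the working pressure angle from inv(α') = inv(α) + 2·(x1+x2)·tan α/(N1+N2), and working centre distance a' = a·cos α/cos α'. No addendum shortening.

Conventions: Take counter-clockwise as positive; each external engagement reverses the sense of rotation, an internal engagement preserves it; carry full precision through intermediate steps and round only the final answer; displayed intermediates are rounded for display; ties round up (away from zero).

1.9480

class = single-mesh tooth geometry [involute pair 57T × 45T, m = 1.620]
base radii: r_b1 = 44.182169, r_b2 = 34.880660
tip radii: r_a1 = 47.790000, r_a2 = 38.070000
no profile shift: α' = α, a' = a
action lengths: √(r_a1²−r_b1²) = 18.215928, √(r_a2²−r_b2²) = 15.253343
base pitch p_b = π·m·cos α = 4.870259
CR = (18.215928 + 15.253343 − 82.620000·sin 16.87400°)/4.870259 = 1.948014
contact ratio ≈ 1.9480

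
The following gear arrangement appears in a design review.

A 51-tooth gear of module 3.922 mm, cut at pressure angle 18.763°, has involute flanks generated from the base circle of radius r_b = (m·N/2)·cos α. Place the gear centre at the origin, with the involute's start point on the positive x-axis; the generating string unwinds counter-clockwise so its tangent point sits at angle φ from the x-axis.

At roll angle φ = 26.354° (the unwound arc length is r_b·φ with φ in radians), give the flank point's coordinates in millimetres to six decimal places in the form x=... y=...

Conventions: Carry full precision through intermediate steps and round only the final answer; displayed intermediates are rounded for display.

x=104.189782 y=3.007229

recognized (one wheel, involute flank): single-mesh tooth geometry, m = 3.922, N = 51
pitch radius r_p = m·N/2 = 3.922·51/2 = 100.011000
base radius r_b = r_p·cos α = 100.011000·cos 18.763° = 94.696133
roll angle φ = 26.354° = 0.45996407 rad
x = r_b·(cos φ + φ·sin φ) = 104.189782
y = r_b·(sin φ − φ·cos φ) = 3.007229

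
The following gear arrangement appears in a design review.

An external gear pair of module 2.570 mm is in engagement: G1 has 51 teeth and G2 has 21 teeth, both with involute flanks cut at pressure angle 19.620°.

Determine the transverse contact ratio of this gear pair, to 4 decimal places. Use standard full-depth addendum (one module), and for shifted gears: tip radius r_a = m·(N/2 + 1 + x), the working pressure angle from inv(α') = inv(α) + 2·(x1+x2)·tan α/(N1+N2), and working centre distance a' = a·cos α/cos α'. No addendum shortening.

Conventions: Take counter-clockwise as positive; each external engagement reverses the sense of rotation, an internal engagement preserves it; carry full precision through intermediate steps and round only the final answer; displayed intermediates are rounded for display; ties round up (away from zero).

1.6809

single-mesh involute tooth geometry (51T engaging 21T at module 2.570)
base radii: r_b1 = 61.730058, r_b2 = 25.418259
tip radii: r_a1 = 68.105000, r_a2 = 29.555000
no profile shift: α' = α, a' = a
action lengths: √(r_a1²−r_b1²) = 28.769620, √(r_a2²−r_b2²) = 15.080124
base pitch p_b = π·m·cos α = 7.605125
CR = (28.769620 + 15.080124 − 92.520000·sin 19.62000°)/7.605125 = 1.680885
contact ratio ≈ 1.6809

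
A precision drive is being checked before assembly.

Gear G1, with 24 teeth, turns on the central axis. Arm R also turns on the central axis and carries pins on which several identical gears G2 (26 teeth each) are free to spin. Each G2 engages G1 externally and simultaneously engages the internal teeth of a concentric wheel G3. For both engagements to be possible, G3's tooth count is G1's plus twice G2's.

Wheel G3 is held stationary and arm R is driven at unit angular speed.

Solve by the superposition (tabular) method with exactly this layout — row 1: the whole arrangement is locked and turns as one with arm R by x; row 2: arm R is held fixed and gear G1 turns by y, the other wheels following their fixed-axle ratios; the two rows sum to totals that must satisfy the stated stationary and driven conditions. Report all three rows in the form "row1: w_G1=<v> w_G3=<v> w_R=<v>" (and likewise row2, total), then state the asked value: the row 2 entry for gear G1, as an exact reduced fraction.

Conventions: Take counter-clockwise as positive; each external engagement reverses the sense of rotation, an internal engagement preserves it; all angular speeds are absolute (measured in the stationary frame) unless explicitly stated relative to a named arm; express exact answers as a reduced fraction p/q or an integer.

row1: w_G1=1 w_G3=1 w_R=1
row2: w_G1=19/6 w_G3=-1 w_R=0
total: w_G1=25/6 w_G3=0 w_R=1
asked value: 19/6

topology: planetary set — G1 24T / G2 26T / G3 76T, arm = carrier (Willis)
row 1 — lock + rotate with arm: ω_sun = ω_ring = ω_arm = x
superposition row 2 [arm held]: sun y, ring −(24/76)·y, arm 0
boundary: total ω_ring = x − (24/76)·y = 0 and total ω_arm = x = 1  ⇒  y = 19/6, x = 1
row 2 ring = −(24/76)·19/6 = -1
totals (row 1 + row 2): sun 1 + 19/6 = 25/6, ring 1 + (-1) = 0, arm 1 + 0 = 1
asked cell (row2, sun) = 19/6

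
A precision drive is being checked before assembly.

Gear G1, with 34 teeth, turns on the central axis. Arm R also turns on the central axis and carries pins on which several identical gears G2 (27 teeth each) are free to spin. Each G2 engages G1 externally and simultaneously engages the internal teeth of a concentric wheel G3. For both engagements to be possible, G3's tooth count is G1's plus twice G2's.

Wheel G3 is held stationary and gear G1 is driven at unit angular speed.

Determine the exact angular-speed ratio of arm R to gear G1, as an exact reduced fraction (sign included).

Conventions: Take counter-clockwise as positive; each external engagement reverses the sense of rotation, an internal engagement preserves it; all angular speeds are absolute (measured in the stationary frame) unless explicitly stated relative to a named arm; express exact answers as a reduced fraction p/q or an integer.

class = planetary set [G3 = 34+2·27 = 88; Willis about the carrier]
ring teeth: 34 + 2·27 = 88
34(ω_sun−ω_arm) = −88(ω_ring−ω_arm),  ω_ring = 0, ω_sun = 1
34(1−ω_arm) = −88(0−ω_arm)  ⇒  122·ω_arm = 34  ⇒  ω_arm = 17/61
ω_out/ω_in = 17/61

17/61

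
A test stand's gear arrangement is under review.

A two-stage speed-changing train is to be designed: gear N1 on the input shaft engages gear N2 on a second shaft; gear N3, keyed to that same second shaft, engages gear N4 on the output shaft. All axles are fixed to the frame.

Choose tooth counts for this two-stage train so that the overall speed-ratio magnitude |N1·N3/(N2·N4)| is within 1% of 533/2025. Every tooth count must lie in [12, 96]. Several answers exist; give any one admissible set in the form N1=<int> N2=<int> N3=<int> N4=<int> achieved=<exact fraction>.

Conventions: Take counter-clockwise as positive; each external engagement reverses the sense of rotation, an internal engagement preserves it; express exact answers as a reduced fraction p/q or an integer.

design class (target 533/2025): fixed-axis compound train
target = 533/2025 in lowest terms: an exact hit needs N1·N3 = k·533 and N2·N4 = k·2025 for one integer k, every count in [12, 96]; additionally prefer no 1:1 stage (N1 ≠ N2, N3 ≠ N4)
k = 1: N1·N3 = 533 = 13·41, N2·N4 = 2025 = 25·81
achieved = 13·41/(25·81) = 533/2025; |achieved − target| = 0 ≤ 533/202500 ✓

N1=13 N2=25 N3=41 N4=81 achieved=533/2025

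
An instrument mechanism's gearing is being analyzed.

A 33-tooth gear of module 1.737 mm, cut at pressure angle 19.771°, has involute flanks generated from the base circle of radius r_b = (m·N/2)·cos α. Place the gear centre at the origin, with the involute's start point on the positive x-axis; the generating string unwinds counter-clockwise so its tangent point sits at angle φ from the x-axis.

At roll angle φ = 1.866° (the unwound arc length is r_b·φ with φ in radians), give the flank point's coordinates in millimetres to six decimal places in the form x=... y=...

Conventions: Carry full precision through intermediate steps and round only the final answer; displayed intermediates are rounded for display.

x=26.985323 y=0.000311

topology: single-mesh involute geometry — m = 1.737, N = 33
pitch radius r_p = m·N/2 = 1.737·33/2 = 28.660500
base radius r_b = r_p·cos α = 28.660500·cos 19.771° = 26.971024
roll angle φ = 1.866° = 0.03256784 rad
x = r_b·(cos φ + φ·sin φ) = 26.985323
y = r_b·(sin φ − φ·cos φ) = 0.000311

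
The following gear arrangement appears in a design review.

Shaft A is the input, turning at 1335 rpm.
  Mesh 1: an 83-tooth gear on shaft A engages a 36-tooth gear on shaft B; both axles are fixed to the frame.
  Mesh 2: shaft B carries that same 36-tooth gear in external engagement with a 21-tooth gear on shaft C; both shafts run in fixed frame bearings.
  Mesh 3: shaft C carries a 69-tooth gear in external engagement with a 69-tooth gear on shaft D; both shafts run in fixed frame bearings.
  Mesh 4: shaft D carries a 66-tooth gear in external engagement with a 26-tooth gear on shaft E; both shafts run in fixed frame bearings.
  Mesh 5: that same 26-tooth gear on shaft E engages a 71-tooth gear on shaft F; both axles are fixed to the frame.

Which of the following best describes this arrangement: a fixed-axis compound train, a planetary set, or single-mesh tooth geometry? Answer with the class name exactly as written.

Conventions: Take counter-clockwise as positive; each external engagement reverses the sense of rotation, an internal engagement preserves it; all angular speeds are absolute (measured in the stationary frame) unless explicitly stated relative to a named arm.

fixed-axis compound train

topology: fixed-axis compound train — 5 meshes, A→F
classification: fixed-axis compound train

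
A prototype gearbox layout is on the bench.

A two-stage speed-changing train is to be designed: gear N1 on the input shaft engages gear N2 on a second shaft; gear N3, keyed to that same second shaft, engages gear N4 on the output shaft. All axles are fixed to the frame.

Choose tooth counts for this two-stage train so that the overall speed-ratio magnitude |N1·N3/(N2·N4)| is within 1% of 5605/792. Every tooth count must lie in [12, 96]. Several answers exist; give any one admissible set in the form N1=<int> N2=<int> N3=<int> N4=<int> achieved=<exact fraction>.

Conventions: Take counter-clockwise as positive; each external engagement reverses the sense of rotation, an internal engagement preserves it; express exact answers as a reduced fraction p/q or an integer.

N1=59 N2=12 N3=95 N4=66 achieved=5605/792

class = fixed-axis compound train [2-stage, 5605/792 wanted]
target = 5605/792 in lowest terms: an exact hit needs N1·N3 = k·5605 and N2·N4 = k·792 for one integer k, every count in [12, 96]; additionally prefer no 1:1 stage (N1 ≠ N2, N3 ≠ N4)
k = 1: N1·N3 = 5605 = 59·95, N2·N4 = 792 = 12·66
achieved = 59·95/(12·66) = 5605/792; |achieved − target| = 0 ≤ 1121/15840 ✓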